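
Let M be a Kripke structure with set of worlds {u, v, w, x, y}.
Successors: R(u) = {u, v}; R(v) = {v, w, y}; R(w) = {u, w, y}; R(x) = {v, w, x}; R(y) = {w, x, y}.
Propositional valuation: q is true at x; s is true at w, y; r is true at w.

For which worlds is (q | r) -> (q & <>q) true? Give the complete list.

Let φ = (q | r) -> (q & <>q). Evaluate φ at each world:
  u (successors {u, v}): φ is true.
  v (successors {v, w, y}): φ is true.
  w (successors {u, w, y}): φ is false.
  x (successors {v, w, x}): φ is true.
  y (successors {w, x, y}): φ is true.
For instance, at v:
  At v: q | r is false, q & <>q is false, so (q | r) -> (q & <>q) is true.
    At v: q is false, <>q is false, so q & <>q is false.
      At v: <>q requires q at some successor in {v, w, y}.
        At v: q is false.
        At w: q is false.
        At y: q is false.
      So <>q is false at v.
Satisfying worlds: {u, v, x, y}

u, v, x, y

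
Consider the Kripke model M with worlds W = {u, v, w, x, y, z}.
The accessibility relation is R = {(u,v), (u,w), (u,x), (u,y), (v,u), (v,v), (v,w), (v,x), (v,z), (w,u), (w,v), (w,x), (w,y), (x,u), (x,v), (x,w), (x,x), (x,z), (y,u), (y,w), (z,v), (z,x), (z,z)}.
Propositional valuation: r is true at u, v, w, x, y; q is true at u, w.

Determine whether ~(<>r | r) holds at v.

No

Recall that <>ψ holds at a world iff ψ holds at some accessible world.
At v: <>r | r is true, so ~(<>r | r) is false.
  At v: <>r is true, r is true, so <>r | r is true.
    At v: <>r requires r at some successor in {u, v, w, x, z}.
      r holds at u, so <>r is true at v.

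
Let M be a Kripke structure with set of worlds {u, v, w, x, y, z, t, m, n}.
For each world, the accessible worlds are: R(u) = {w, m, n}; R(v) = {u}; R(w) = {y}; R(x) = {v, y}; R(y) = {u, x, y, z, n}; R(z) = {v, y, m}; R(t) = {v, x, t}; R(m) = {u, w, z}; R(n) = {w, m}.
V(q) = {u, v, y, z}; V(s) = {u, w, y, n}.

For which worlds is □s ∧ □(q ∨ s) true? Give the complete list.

v, w

Let φ = □s ∧ □(q ∨ s). Evaluate φ at each world:
  u (successors {w, m, n}): φ is false.
  v (successors {u}): φ is true.
  w (successors {y}): φ is true.
  x (successors {v, y}): φ is false.
  y (successors {u, x, y, z, n}): φ is false.
  z (successors {v, y, m}): φ is false.
  t (successors {v, x, t}): φ is false.
  m (successors {u, w, z}): φ is false.
  n (successors {w, m}): φ is false.
For instance, at z:
  At z: □s is false, □(q ∨ s) is false, so □s ∧ □(q ∨ s) is false.
    At z: □s requires s at every successor {v, y, m}.
      s fails at v, so □s is false at z.
    At z: □(q ∨ s) requires q ∨ s at every successor {v, y, m}.
      q ∨ s fails at m, so □(q ∨ s) is false at z.
Satisfying worlds: {v, w}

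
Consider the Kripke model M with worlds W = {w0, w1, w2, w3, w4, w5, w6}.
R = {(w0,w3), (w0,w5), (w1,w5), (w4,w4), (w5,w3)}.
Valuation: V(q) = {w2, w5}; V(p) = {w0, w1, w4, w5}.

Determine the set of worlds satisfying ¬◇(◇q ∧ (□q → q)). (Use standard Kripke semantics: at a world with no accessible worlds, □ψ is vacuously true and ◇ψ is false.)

Let φ = ¬◇(◇q ∧ (□q → q)). Evaluate φ at each world:
  w0 (successors {w3, w5}): φ is true.
  w1 (successors {w5}): φ is true.
  w2 (successors ∅): φ is true.
  w3 (successors ∅): φ is true.
  w4 (successors {w4}): φ is true.
  w5 (successors {w3}): φ is true.
  w6 (successors ∅): φ is true.
For instance, at w1:
  At w1: ◇(◇q ∧ (□q → q)) is false, so ¬◇(◇q ∧ (□q → q)) is true.
    At w1: ◇(◇q ∧ (□q → q)) requires ◇q ∧ (□q → q) at some successor in {w5}.
      At w5: ◇q ∧ (□q → q) is false.
    So ◇(◇q ∧ (□q → q)) is false at w1.
Satisfying worlds: {w0, w1, w2, w3, w4, w5, w6}

w0, w1, w2, w3, w4, w5, w6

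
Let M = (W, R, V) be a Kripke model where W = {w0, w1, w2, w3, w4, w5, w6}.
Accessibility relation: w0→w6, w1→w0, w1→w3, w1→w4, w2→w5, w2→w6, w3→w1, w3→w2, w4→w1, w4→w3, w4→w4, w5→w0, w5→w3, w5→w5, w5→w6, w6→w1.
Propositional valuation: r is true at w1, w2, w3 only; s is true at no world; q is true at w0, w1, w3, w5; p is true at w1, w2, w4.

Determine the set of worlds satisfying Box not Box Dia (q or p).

w6

Let φ = Box not Box Dia (q or p). Evaluate φ at each world:
  w0 (successors {w6}): φ is false.
  w1 (successors {w0, w3, w4}): φ is false.
  w2 (successors {w5, w6}): φ is false.
  w3 (successors {w1, w2}): φ is false.
  w4 (successors {w1, w3, w4}): φ is false.
  w5 (successors {w0, w3, w5, w6}): φ is false.
  w6 (successors {w1}): φ is true.
For instance, at w4:
  At w4: Box not Box Dia (q or p) requires not Box Dia (q or p) at every successor {w1, w3, w4}.
    not Box Dia (q or p) fails at w3, so Box not Box Dia (q or p) is false at w4.
      At w3: Box Dia (q or p) is true, so not Box Dia (q or p) is false.
Satisfying worlds: {w6}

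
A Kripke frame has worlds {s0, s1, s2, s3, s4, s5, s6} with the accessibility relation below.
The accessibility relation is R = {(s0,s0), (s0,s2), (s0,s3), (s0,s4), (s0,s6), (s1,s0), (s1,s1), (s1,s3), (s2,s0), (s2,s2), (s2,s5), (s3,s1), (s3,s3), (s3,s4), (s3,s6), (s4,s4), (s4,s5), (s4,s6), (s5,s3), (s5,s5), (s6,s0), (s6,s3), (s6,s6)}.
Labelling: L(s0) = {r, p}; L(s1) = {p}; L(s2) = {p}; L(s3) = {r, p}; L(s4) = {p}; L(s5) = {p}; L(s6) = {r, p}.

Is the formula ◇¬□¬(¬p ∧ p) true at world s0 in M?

At s0: ◇¬□¬(¬p ∧ p) requires ¬□¬(¬p ∧ p) at some successor in {s0, s2, s3, s4, s6}.
  At s0: ¬□¬(¬p ∧ p) is false.
  At s2: ¬□¬(¬p ∧ p) is false.
  At s3: ¬□¬(¬p ∧ p) is false.
  At s4: ¬□¬(¬p ∧ p) is false.
  At s6: ¬□¬(¬p ∧ p) is false.
So ◇¬□¬(¬p ∧ p) is false at s0.

No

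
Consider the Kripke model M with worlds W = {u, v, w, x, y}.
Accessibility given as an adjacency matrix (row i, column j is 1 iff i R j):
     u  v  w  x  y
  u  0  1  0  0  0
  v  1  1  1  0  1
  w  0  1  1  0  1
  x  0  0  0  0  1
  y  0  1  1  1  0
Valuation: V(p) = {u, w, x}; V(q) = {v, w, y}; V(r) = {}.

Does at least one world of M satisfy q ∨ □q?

Let φ = q ∨ □q. Evaluate φ at each world:
  u (successors {v}): φ is true.
  v (successors {u, v, w, y}): φ is true.
  w (successors {v, w, y}): φ is true.
  x (successors {y}): φ is true.
  y (successors {v, w, x}): φ is true.
Detail at u (witness):
  At u: q is false, □q is true, so q ∨ □q is true.
    At u: □q requires q at every successor {v}.
      At v: q is true.
    So □q is true at u.

Yes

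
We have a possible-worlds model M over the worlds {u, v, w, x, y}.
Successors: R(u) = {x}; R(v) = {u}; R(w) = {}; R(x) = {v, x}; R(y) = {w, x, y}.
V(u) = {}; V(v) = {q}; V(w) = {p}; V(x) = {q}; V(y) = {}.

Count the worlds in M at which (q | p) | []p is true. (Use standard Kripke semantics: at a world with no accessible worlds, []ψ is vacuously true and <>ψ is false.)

3

Recall that []ψ holds at a world iff ψ holds at every accessible world, and <>ψ holds iff ψ holds at some accessible world.
Let φ = (q | p) | []p. Evaluate φ at each world:
  u (successors {x}): φ is false.
  v (successors {u}): φ is true.
  w (successors ∅): φ is true.
  x (successors {v, x}): φ is true.
  y (successors {w, x, y}): φ is false.
For instance, at x:
  At x: q | p is true, []p is false, so (q | p) | []p is true.
    At x: []p requires p at every successor {v, x}.
      p fails at v, so []p is false at x.
Satisfying worlds: {v, w, x}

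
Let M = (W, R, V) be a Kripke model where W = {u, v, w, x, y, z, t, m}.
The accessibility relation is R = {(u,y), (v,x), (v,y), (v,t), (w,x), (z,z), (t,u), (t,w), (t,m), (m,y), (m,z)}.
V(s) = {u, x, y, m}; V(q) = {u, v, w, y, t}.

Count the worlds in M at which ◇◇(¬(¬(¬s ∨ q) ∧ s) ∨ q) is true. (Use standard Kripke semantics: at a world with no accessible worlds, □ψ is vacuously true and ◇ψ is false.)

4

Recall that ◇ψ holds at a world iff ψ holds at some accessible world.
Let φ = ◇◇(¬(¬(¬s ∨ q) ∧ s) ∨ q). Evaluate φ at each world:
  u (successors {y}): φ is false.
  v (successors {x, y, t}): φ is true.
  w (successors {x}): φ is false.
  x (successors ∅): φ is false.
  y (successors ∅): φ is false.
  z (successors {z}): φ is true.
  t (successors {u, w, m}): φ is true.
  m (successors {y, z}): φ is true.
For instance, at u:
  At u: ◇◇(¬(¬(¬s ∨ q) ∧ s) ∨ q) requires ◇(¬(¬(¬s ∨ q) ∧ s) ∨ q) at some successor in {y}.
    At y: ◇(¬(¬(¬s ∨ q) ∧ s) ∨ q) is false.
  So ◇◇(¬(¬(¬s ∨ q) ∧ s) ∨ q) is false at u.
Satisfying worlds: {v, z, t, m}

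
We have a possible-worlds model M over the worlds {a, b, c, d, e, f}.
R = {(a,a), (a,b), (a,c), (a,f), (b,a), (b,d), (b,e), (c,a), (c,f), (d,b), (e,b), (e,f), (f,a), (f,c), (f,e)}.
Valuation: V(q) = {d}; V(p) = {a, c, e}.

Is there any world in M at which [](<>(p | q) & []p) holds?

No

Let φ = [](<>(p | q) & []p). Evaluate φ at each world:
  a (successors {a, b, c, f}): φ is false.
  b (successors {a, d, e}): φ is false.
  c (successors {a, f}): φ is false.
  d (successors {b}): φ is false.
  e (successors {b, f}): φ is false.
  f (successors {a, c, e}): φ is false.
For instance, at b:
  At b: [](<>(p | q) & []p) requires <>(p | q) & []p at every successor {a, d, e}.
    <>(p | q) & []p fails at a, so [](<>(p | q) & []p) is false at b.
      At a: <>(p | q) is true, []p is false, so <>(p | q) & []p is false.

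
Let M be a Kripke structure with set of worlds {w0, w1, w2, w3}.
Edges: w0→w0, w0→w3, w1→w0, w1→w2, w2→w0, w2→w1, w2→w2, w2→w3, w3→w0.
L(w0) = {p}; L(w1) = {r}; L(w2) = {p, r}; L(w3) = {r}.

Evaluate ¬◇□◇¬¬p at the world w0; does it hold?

No

Recall that □ψ holds at a world iff ψ holds at every accessible world, and ◇ψ holds iff ψ holds at some accessible world.
At w0: ◇□◇¬¬p is true, so ¬◇□◇¬¬p is false.
  At w0: ◇□◇¬¬p requires □◇¬¬p at some successor in {w0, w3}.
    □◇¬¬p holds at w0, so ◇□◇¬¬p is true at w0.
      At w0: □◇¬¬p requires ◇¬¬p at every successor {w0, w3}.
        At w0: ◇¬¬p is true.
        At w3: ◇¬¬p is true.
      So □◇¬¬p is true at w0.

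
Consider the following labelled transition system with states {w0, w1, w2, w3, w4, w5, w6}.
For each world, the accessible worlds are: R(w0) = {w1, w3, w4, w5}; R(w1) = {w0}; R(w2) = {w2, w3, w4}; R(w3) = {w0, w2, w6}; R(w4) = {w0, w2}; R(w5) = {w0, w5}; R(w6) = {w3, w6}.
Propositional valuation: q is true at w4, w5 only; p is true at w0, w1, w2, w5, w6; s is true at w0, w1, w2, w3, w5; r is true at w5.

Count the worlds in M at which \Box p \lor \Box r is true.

Let φ = \Box p \lor \Box r. Evaluate φ at each world:
  w0 (successors {w1, w3, w4, w5}): φ is false.
  w1 (successors {w0}): φ is true.
  w2 (successors {w2, w3, w4}): φ is false.
  w3 (successors {w0, w2, w6}): φ is true.
  w4 (successors {w0, w2}): φ is true.
  w5 (successors {w0, w5}): φ is true.
  w6 (successors {w3, w6}): φ is false.
For instance, at w2:
  At w2: \Box p is false, \Box r is false, so \Box p \lor \Box r is false.
    At w2: \Box p requires p at every successor {w2, w3, w4}.
      p fails at w3, so \Box p is false at w2.
    At w2: \Box r requires r at every successor {w2, w3, w4}.
      r fails at w2, so \Box r is false at w2.
Satisfying worlds: {w1, w3, w4, w5}

4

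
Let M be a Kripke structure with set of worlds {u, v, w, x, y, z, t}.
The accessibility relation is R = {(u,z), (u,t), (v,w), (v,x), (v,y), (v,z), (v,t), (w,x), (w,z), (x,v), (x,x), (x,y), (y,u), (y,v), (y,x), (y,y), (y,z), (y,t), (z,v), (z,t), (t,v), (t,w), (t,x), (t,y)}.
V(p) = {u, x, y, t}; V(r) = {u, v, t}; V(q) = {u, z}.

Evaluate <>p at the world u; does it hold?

Recall that <>ψ holds at a world iff ψ holds at some accessible world.
At u: <>p requires p at some successor in {z, t}.
  p holds at t, so <>p is true at u.

Yes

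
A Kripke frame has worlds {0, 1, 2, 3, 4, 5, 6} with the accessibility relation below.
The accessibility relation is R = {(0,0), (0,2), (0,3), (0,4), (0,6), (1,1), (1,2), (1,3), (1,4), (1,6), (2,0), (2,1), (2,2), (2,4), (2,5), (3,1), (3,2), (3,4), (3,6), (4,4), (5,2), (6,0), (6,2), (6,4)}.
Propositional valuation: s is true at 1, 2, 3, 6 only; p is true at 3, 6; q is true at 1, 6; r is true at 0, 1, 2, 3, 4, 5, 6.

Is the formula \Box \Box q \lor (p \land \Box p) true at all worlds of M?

Let φ = \Box \Box q \lor (p \land \Box p). Evaluate φ at each world:
  0 (successors {0, 2, 3, 4, 6}): φ is false.
  1 (successors {1, 2, 3, 4, 6}): φ is false.
  2 (successors {0, 1, 2, 4, 5}): φ is false.
  3 (successors {1, 2, 4, 6}): φ is false.
  4 (successors {4}): φ is false.
  5 (successors {2}): φ is false.
  6 (successors {0, 2, 4}): φ is false.
Detail at 0 (counterexample):
  At 0: \Box \Box q is false, p \land \Box p is false, so \Box \Box q \lor (p \land \Box p) is false.
    At 0: \Box \Box q requires \Box q at every successor {0, 2, 3, 4, 6}.
      \Box q fails at 0, so \Box \Box q is false at 0.
    At 0: p is false, \Box p is false, so p \land \Box p is false.
      At 0: \Box p requires p at every successor {0, 2, 3, 4, 6}.
        p fails at 0, so \Box p is false at 0.

No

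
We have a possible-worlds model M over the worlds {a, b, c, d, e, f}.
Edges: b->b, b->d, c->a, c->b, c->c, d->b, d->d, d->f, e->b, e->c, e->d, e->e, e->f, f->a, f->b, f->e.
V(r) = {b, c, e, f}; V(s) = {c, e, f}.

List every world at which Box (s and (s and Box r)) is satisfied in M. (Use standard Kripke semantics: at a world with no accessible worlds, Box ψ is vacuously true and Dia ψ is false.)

a

Let φ = Box (s and (s and Box r)). Evaluate φ at each world:
  a (successors ∅): φ is true.
  b (successors {b, d}): φ is false.
  c (successors {a, b, c}): φ is false.
  d (successors {b, d, f}): φ is false.
  e (successors {b, c, d, e, f}): φ is false.
  f (successors {a, b, e}): φ is false.
For instance, at b:
  At b: Box (s and (s and Box r)) requires s and (s and Box r) at every successor {b, d}.
    s and (s and Box r) fails at b, so Box (s and (s and Box r)) is false at b.
      At b: s is false, s and Box r is false, so s and (s and Box r) is false.
Satisfying worlds: {a}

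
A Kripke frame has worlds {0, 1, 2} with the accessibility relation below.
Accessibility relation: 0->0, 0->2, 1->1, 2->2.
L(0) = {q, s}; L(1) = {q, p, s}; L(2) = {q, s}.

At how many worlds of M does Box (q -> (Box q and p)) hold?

Let φ = Box (q -> (Box q and p)). Evaluate φ at each world:
  0 (successors {0, 2}): φ is false.
  1 (successors {1}): φ is true.
  2 (successors {2}): φ is false.
For instance, at 2:
  At 2: Box (q -> (Box q and p)) requires q -> (Box q and p) at every successor {2}.
    q -> (Box q and p) fails at 2, so Box (q -> (Box q and p)) is false at 2.
      At 2: q is true, Box q and p is false, so q -> (Box q and p) is false.
Satisfying worlds: {1}

1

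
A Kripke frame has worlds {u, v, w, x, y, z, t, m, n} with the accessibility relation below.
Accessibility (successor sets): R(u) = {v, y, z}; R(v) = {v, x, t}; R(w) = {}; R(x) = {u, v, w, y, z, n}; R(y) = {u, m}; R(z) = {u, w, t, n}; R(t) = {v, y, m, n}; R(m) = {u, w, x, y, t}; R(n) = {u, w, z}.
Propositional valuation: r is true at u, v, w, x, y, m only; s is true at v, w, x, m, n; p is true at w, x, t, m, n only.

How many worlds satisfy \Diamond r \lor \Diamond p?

Let φ = \Diamond r \lor \Diamond p. Evaluate φ at each world:
  u (successors {v, y, z}): φ is true.
  v (successors {v, x, t}): φ is true.
  w (successors ∅): φ is false.
  x (successors {u, v, w, y, z, n}): φ is true.
  y (successors {u, m}): φ is true.
  z (successors {u, w, t, n}): φ is true.
  t (successors {v, y, m, n}): φ is true.
  m (successors {u, w, x, y, t}): φ is true.
  n (successors {u, w, z}): φ is true.
For instance, at u:
  At u: \Diamond r is true, \Diamond p is false, so \Diamond r \lor \Diamond p is true.
    At u: \Diamond r requires r at some successor in {v, y, z}.
      r holds at v, so \Diamond r is true at u.
    At u: \Diamond p requires p at some successor in {v, y, z}.
      At v: p is false.
      At y: p is false.
      At z: p is false.
    So \Diamond p is false at u.
Satisfying worlds: {u, v, x, y, z, t, m, n}

8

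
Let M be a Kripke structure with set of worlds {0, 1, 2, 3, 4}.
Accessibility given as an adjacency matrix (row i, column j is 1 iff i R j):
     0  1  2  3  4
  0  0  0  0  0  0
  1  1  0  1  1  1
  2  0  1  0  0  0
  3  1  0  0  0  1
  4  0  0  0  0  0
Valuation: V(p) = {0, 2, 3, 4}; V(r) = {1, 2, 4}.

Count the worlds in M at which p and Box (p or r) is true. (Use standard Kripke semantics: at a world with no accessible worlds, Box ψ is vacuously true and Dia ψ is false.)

Let φ = p and Box (p or r). Evaluate φ at each world:
  0 (successors ∅): φ is true.
  1 (successors {0, 2, 3, 4}): φ is false.
  2 (successors {1}): φ is true.
  3 (successors {0, 4}): φ is true.
  4 (successors ∅): φ is true.
For instance, at 1:
  At 1: p is false, Box (p or r) is true, so p and Box (p or r) is false.
    At 1: Box (p or r) requires p or r at every successor {0, 2, 3, 4}.
      At 0: p or r is true.
      At 2: p or r is true.
      At 3: p or r is true.
      At 4: p or r is true.
    So Box (p or r) is true at 1.
Satisfying worlds: {0, 2, 3, 4}

4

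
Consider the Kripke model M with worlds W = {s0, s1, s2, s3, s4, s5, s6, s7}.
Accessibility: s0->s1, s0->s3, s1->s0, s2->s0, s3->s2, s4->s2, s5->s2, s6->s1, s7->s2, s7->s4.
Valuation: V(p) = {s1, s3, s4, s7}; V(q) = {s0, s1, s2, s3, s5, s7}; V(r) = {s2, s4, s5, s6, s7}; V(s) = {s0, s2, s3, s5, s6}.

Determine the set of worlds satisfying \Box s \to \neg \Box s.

s0, s6, s7

Recall that \Box ψ holds at a world iff ψ holds at every accessible world, and \Diamond ψ holds iff ψ holds at some accessible world.
Let φ = \Box s \to \neg \Box s. Evaluate φ at each world:
  s0 (successors {s1, s3}): φ is true.
  s1 (successors {s0}): φ is false.
  s2 (successors {s0}): φ is false.
  s3 (successors {s2}): φ is false.
  s4 (successors {s2}): φ is false.
  s5 (successors {s2}): φ is false.
  s6 (successors {s1}): φ is true.
  s7 (successors {s2, s4}): φ is true.
For instance, at s3:
  At s3: \Box s is true, \neg \Box s is false, so \Box s \to \neg \Box s is false.
    At s3: \Box s requires s at every successor {s2}.
      At s2: s is true.
    So \Box s is true at s3.
    At s3: \Box s is true, so \neg \Box s is false.
      At s3: \Box s requires s at every successor {s2}.
        At s2: s is true.
      So \Box s is true at s3.
Satisfying worlds: {s0, s6, s7}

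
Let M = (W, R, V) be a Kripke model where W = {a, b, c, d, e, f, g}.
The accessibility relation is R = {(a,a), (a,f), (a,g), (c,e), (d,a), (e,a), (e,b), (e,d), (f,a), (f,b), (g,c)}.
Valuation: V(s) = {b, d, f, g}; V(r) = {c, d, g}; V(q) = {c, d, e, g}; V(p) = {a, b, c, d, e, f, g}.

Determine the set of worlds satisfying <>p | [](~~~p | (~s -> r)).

Let φ = <>p | [](~~~p | (~s -> r)). Evaluate φ at each world:
  a (successors {a, f, g}): φ is true.
  b (successors ∅): φ is true.
  c (successors {e}): φ is true.
  d (successors {a}): φ is true.
  e (successors {a, b, d}): φ is true.
  f (successors {a, b}): φ is true.
  g (successors {c}): φ is true.
For instance, at d:
  At d: <>p is true, [](~~~p | (~s -> r)) is false, so <>p | [](~~~p | (~s -> r)) is true.
    At d: <>p requires p at some successor in {a}.
      p holds at a, so <>p is true at d.
    At d: [](~~~p | (~s -> r)) requires ~~~p | (~s -> r) at every successor {a}.
      ~~~p | (~s -> r) fails at a, so [](~~~p | (~s -> r)) is false at d.
Satisfying worlds: {a, b, c, d, e, f, g}

a, b, c, d, e, f, g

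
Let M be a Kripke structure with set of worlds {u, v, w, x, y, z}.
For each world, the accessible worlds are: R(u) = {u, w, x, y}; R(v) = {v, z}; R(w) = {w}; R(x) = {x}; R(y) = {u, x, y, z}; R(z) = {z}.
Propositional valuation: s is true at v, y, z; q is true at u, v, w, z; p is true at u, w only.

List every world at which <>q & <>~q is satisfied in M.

Let φ = <>q & <>~q. Evaluate φ at each world:
  u (successors {u, w, x, y}): φ is true.
  v (successors {v, z}): φ is false.
  w (successors {w}): φ is false.
  x (successors {x}): φ is false.
  y (successors {u, x, y, z}): φ is true.
  z (successors {z}): φ is false.
For instance, at u:
  At u: <>q is true, <>~q is true, so <>q & <>~q is true.
    At u: <>q requires q at some successor in {u, w, x, y}.
      q holds at u, so <>q is true at u.
    At u: <>~q requires ~q at some successor in {u, w, x, y}.
      ~q holds at x, so <>~q is true at u.
Satisfying worlds: {u, y}

u, y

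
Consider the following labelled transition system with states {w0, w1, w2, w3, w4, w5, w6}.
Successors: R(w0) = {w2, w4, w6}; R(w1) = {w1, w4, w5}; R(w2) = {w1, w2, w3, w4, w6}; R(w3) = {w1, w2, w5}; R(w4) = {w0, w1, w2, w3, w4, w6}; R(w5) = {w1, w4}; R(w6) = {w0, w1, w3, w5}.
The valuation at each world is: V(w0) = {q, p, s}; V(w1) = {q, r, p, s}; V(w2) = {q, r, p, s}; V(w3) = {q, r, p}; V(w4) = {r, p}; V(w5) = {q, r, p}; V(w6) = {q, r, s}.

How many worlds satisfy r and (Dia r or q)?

6

Let φ = r and (Dia r or q). Evaluate φ at each world:
  w0 (successors {w2, w4, w6}): φ is false.
  w1 (successors {w1, w4, w5}): φ is true.
  w2 (successors {w1, w2, w3, w4, w6}): φ is true.
  w3 (successors {w1, w2, w5}): φ is true.
  w4 (successors {w0, w1, w2, w3, w4, w6}): φ is true.
  w5 (successors {w1, w4}): φ is true.
  w6 (successors {w0, w1, w3, w5}): φ is true.
For instance, at w4:
  At w4: r is true, Dia r or q is true, so r and (Dia r or q) is true.
    At w4: Dia r is true, q is false, so Dia r or q is true.
      At w4: Dia r requires r at some successor in {w0, w1, w2, w3, w4, w6}.
        r holds at w1, so Dia r is true at w4.
Satisfying worlds: {w1, w2, w3, w4, w5, w6}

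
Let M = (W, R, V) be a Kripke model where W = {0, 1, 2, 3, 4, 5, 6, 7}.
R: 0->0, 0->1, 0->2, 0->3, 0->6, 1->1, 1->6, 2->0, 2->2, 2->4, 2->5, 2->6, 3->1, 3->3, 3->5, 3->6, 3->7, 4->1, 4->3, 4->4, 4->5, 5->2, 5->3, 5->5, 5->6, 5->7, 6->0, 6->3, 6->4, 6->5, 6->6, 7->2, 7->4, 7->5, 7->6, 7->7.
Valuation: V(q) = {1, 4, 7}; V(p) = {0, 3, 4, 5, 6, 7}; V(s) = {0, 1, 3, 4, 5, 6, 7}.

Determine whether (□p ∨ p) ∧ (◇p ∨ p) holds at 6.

Recall that □ψ holds at a world iff ψ holds at every accessible world, and ◇ψ holds iff ψ holds at some accessible world.
At 6: □p ∨ p is true, ◇p ∨ p is true, so (□p ∨ p) ∧ (◇p ∨ p) is true.
  At 6: □p is true, p is true, so □p ∨ p is true.
    At 6: □p requires p at every successor {0, 3, 4, 5, 6}.
      At 0: p is true.
      At 3: p is true.
      At 4: p is true.
      At 5: p is true.
      At 6: p is true.
    So □p is true at 6.
  At 6: ◇p is true, p is true, so ◇p ∨ p is true.
    At 6: ◇p requires p at some successor in {0, 3, 4, 5, 6}.
      p holds at 0, so ◇p is true at 6.

Yes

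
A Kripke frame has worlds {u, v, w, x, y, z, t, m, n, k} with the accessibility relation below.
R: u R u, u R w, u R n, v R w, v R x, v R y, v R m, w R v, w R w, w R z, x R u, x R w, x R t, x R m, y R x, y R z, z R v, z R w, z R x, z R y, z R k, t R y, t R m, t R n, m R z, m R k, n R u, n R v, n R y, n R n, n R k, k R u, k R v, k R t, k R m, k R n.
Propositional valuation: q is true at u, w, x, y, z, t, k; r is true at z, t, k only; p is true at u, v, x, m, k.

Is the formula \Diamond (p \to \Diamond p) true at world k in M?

Recall that \Diamond ψ holds at a world iff ψ holds at some accessible world.
At k: \Diamond (p \to \Diamond p) requires p \to \Diamond p at some successor in {u, v, t, m, n}.
  p \to \Diamond p holds at u, so \Diamond (p \to \Diamond p) is true at k.
    At u: p is true, \Diamond p is true, so p \to \Diamond p is true.
      At u: \Diamond p requires p at some successor in {u, w, n}.
        p holds at u, so \Diamond p is true at u.

Yes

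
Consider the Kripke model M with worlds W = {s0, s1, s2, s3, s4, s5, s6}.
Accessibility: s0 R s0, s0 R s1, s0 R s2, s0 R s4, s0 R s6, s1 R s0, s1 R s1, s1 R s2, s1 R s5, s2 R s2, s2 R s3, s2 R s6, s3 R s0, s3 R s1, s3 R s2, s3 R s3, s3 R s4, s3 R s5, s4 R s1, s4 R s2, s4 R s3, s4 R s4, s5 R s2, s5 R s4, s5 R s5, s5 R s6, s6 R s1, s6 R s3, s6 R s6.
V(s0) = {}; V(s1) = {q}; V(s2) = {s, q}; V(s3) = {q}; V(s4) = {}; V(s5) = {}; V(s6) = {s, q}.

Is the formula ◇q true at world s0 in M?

Recall that ◇ψ holds at a world iff ψ holds at some accessible world.
At s0: ◇q requires q at some successor in {s0, s1, s2, s4, s6}.
  q holds at s1, so ◇q is true at s0.

Yes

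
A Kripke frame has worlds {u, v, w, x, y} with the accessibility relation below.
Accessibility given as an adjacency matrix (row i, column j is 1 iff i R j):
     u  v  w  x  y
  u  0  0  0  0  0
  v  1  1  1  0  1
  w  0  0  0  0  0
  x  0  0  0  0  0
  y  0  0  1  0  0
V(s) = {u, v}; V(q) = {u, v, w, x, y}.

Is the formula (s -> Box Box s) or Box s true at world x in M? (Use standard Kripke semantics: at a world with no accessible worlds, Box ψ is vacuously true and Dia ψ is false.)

Yes

At x: s -> Box Box s is true, Box s is true, so (s -> Box Box s) or Box s is true.
  At x: s is false, Box Box s is true, so s -> Box Box s is true.
    At x: no accessible worlds, so Box Box s holds vacuously.
  At x: no accessible worlds, so Box s holds vacuously.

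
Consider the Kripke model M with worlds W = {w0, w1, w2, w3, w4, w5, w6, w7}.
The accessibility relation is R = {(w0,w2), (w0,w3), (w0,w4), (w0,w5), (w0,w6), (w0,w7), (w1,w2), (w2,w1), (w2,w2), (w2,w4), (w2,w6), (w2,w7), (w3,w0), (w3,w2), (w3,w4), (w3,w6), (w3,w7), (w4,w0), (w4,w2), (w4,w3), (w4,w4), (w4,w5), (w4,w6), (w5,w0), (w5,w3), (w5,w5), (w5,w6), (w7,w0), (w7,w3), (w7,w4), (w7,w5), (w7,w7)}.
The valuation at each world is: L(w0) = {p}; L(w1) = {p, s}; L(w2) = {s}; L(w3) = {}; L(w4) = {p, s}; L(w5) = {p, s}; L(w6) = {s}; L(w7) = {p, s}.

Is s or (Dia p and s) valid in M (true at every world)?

No

Let φ = s or (Dia p and s). Evaluate φ at each world:
  w0 (successors {w2, w3, w4, w5, w6, w7}): φ is false.
  w1 (successors {w2}): φ is true.
  w2 (successors {w1, w2, w4, w6, w7}): φ is true.
  w3 (successors {w0, w2, w4, w6, w7}): φ is false.
  w4 (successors {w0, w2, w3, w4, w5, w6}): φ is true.
  w5 (successors {w0, w3, w5, w6}): φ is true.
  w6 (successors ∅): φ is true.
  w7 (successors {w0, w3, w4, w5, w7}): φ is true.
Detail at w0 (counterexample):
  At w0: s is false, Dia p and s is false, so s or (Dia p and s) is false.
    At w0: Dia p is true, s is false, so Dia p and s is false.
      At w0: Dia p requires p at some successor in {w2, w3, w4, w5, w6, w7}.
        p holds at w4, so Dia p is true at w0.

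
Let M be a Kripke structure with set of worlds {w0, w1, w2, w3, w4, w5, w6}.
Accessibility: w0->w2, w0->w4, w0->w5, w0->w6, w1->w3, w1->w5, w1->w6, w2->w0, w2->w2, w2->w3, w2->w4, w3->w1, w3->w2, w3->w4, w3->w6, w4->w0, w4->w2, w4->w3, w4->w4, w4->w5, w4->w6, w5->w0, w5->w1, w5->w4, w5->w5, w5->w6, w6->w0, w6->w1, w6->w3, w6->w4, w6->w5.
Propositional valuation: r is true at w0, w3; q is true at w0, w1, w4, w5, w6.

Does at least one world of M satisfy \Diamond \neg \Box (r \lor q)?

Recall that \Box ψ holds at a world iff ψ holds at every accessible world, and \Diamond ψ holds iff ψ holds at some accessible world.
Let φ = \Diamond \neg \Box (r \lor q). Evaluate φ at each world:
  w0 (successors {w2, w4, w5, w6}): φ is true.
  w1 (successors {w3, w5, w6}): φ is true.
  w2 (successors {w0, w2, w3, w4}): φ is true.
  w3 (successors {w1, w2, w4, w6}): φ is true.
  w4 (successors {w0, w2, w3, w4, w5, w6}): φ is true.
  w5 (successors {w0, w1, w4, w5, w6}): φ is true.
  w6 (successors {w0, w1, w3, w4, w5}): φ is true.
Detail at w0 (witness):
  At w0: \Diamond \neg \Box (r \lor q) requires \neg \Box (r \lor q) at some successor in {w2, w4, w5, w6}.
    \neg \Box (r \lor q) holds at w2, so \Diamond \neg \Box (r \lor q) is true at w0.
      At w2: \Box (r \lor q) is false, so \neg \Box (r \lor q) is true.

Yes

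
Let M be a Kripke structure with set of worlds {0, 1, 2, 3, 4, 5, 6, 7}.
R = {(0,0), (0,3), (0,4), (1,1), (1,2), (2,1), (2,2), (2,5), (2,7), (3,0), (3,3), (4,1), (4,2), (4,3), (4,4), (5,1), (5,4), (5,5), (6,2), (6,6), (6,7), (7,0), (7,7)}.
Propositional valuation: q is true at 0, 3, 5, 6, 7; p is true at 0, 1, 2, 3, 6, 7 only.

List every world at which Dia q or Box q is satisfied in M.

0, 2, 3, 4, 5, 6, 7

Let φ = Dia q or Box q. Evaluate φ at each world:
  0 (successors {0, 3, 4}): φ is true.
  1 (successors {1, 2}): φ is false.
  2 (successors {1, 2, 5, 7}): φ is true.
  3 (successors {0, 3}): φ is true.
  4 (successors {1, 2, 3, 4}): φ is true.
  5 (successors {1, 4, 5}): φ is true.
  6 (successors {2, 6, 7}): φ is true.
  7 (successors {0, 7}): φ is true.
For instance, at 4:
  At 4: Dia q is true, Box q is false, so Dia q or Box q is true.
    At 4: Dia q requires q at some successor in {1, 2, 3, 4}.
      q holds at 3, so Dia q is true at 4.
    At 4: Box q requires q at every successor {1, 2, 3, 4}.
      q fails at 1, so Box q is false at 4.
Satisfying worlds: {0, 2, 3, 4, 5, 6, 7}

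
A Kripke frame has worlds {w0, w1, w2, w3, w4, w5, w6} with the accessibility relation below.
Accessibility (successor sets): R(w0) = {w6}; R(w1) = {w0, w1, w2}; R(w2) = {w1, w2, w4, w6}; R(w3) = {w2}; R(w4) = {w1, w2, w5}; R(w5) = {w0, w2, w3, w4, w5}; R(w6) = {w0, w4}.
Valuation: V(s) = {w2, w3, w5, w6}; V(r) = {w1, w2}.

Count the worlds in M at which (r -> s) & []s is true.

Recall that []ψ holds at a world iff ψ holds at every accessible world, and <>ψ holds iff ψ holds at some accessible world.
Let φ = (r -> s) & []s. Evaluate φ at each world:
  w0 (successors {w6}): φ is true.
  w1 (successors {w0, w1, w2}): φ is false.
  w2 (successors {w1, w2, w4, w6}): φ is false.
  w3 (successors {w2}): φ is true.
  w4 (successors {w1, w2, w5}): φ is false.
  w5 (successors {w0, w2, w3, w4, w5}): φ is false.
  w6 (successors {w0, w4}): φ is false.
For instance, at w0:
  At w0: r -> s is true, []s is true, so (r -> s) & []s is true.
    At w0: []s requires s at every successor {w6}.
      At w6: s is true.
    So []s is true at w0.
Satisfying worlds: {w0, w3}

2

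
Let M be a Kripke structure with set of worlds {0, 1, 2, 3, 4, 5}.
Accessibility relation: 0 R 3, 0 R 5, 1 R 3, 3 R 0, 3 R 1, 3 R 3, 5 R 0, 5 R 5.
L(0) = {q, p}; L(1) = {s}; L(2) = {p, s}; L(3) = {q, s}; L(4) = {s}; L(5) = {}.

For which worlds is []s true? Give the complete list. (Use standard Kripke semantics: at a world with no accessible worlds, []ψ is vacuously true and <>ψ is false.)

1, 2, 4

Recall that []ψ holds at a world iff ψ holds at every accessible world, and <>ψ holds iff ψ holds at some accessible world.
Let φ = []s. Evaluate φ at each world:
  0 (successors {3, 5}): φ is false.
  1 (successors {3}): φ is true.
  2 (successors ∅): φ is true.
  3 (successors {0, 1, 3}): φ is false.
  4 (successors ∅): φ is true.
  5 (successors {0, 5}): φ is false.
For instance, at 3:
  At 3: []s requires s at every successor {0, 1, 3}.
    s fails at 0, so []s is false at 3.
Satisfying worlds: {1, 2, 4}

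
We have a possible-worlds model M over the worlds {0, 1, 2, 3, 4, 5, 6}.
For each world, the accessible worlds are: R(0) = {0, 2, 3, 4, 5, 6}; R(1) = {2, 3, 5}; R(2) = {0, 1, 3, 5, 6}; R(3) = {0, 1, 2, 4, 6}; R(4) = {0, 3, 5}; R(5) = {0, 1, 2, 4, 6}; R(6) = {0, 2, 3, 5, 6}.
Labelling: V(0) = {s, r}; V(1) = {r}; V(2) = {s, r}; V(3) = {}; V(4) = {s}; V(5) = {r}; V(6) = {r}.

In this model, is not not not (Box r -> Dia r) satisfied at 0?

No

At 0: not not (Box r -> Dia r) is true, so not not not (Box r -> Dia r) is false.
  At 0: not (Box r -> Dia r) is false, so not not (Box r -> Dia r) is true.
    At 0: Box r -> Dia r is true, so not (Box r -> Dia r) is false.
      At 0: Box r is false, Dia r is true, so Box r -> Dia r is true.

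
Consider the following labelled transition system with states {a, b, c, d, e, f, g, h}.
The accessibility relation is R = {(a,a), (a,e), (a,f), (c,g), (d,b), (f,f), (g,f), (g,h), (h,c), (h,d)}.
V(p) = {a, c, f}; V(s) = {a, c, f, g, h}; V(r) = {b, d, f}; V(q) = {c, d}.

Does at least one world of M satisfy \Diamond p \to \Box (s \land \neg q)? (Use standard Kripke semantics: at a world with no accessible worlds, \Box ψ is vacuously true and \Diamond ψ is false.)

Let φ = \Diamond p \to \Box (s \land \neg q). Evaluate φ at each world:
  a (successors {a, e, f}): φ is false.
  b (successors ∅): φ is true.
  c (successors {g}): φ is true.
  d (successors {b}): φ is true.
  e (successors ∅): φ is true.
  f (successors {f}): φ is true.
  g (successors {f, h}): φ is true.
  h (successors {c, d}): φ is false.
Detail at b (witness):
  At b: \Diamond p is false, \Box (s \land \neg q) is true, so \Diamond p \to \Box (s \land \neg q) is true.
    At b: no accessible worlds, so \Diamond p is false.
    At b: no accessible worlds, so \Box (s \land \neg q) holds vacuously.

Yes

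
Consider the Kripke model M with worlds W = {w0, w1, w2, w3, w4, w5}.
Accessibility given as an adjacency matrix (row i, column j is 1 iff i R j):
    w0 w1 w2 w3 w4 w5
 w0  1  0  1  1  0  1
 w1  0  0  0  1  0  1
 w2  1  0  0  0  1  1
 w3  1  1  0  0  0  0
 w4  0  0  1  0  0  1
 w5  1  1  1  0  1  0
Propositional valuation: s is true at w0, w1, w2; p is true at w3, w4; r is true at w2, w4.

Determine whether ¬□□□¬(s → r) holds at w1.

At w1: □□□¬(s → r) is false, so ¬□□□¬(s → r) is true.
  At w1: □□□¬(s → r) requires □□¬(s → r) at every successor {w3, w5}.
    □□¬(s → r) fails at w3, so □□□¬(s → r) is false at w1.
      At w3: □□¬(s → r) requires □¬(s → r) at every successor {w0, w1}.
        □¬(s → r) fails at w0, so □□¬(s → r) is false at w3.

Yes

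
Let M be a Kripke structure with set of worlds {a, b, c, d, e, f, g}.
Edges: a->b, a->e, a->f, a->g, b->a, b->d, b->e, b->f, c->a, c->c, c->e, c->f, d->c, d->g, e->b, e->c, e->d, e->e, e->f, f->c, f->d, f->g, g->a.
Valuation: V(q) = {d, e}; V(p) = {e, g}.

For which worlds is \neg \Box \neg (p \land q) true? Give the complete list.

a, b, c, e

Recall that \Box ψ holds at a world iff ψ holds at every accessible world, and \Diamond ψ holds iff ψ holds at some accessible world.
Let φ = \neg \Box \neg (p \land q). Evaluate φ at each world:
  a (successors {b, e, f, g}): φ is true.
  b (successors {a, d, e, f}): φ is true.
  c (successors {a, c, e, f}): φ is true.
  d (successors {c, g}): φ is false.
  e (successors {b, c, d, e, f}): φ is true.
  f (successors {c, d, g}): φ is false.
  g (successors {a}): φ is false.
For instance, at f:
  At f: \Box \neg (p \land q) is true, so \neg \Box \neg (p \land q) is false.
    At f: \Box \neg (p \land q) requires \neg (p \land q) at every successor {c, d, g}.
      At c: \neg (p \land q) is true.
      At d: \neg (p \land q) is true.
      At g: \neg (p \land q) is true.
    So \Box \neg (p \land q) is true at f.
Satisfying worlds: {a, b, c, e}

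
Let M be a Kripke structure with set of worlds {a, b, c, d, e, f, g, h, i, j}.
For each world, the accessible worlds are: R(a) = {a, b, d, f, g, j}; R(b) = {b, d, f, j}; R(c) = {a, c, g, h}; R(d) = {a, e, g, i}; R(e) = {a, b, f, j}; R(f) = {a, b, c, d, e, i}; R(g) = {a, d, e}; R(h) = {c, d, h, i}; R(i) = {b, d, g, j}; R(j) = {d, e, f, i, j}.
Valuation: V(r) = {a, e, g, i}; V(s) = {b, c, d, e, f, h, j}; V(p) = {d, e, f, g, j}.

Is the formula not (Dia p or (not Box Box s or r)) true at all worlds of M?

No

Let φ = not (Dia p or (not Box Box s or r)). Evaluate φ at each world:
  a (successors {a, b, d, f, g, j}): φ is false.
  b (successors {b, d, f, j}): φ is false.
  c (successors {a, c, g, h}): φ is false.
  d (successors {a, e, g, i}): φ is false.
  e (successors {a, b, f, j}): φ is false.
  f (successors {a, b, c, d, e, i}): φ is false.
  g (successors {a, d, e}): φ is false.
  h (successors {c, d, h, i}): φ is false.
  i (successors {b, d, g, j}): φ is false.
  j (successors {d, e, f, i, j}): φ is false.
Detail at a (counterexample):
  At a: Dia p or (not Box Box s or r) is true, so not (Dia p or (not Box Box s or r)) is false.
    At a: Dia p is true, not Box Box s or r is true, so Dia p or (not Box Box s or r) is true.
      At a: Dia p requires p at some successor in {a, b, d, f, g, j}.
        p holds at d, so Dia p is true at a.
      At a: not Box Box s is true, r is true, so not Box Box s or r is true.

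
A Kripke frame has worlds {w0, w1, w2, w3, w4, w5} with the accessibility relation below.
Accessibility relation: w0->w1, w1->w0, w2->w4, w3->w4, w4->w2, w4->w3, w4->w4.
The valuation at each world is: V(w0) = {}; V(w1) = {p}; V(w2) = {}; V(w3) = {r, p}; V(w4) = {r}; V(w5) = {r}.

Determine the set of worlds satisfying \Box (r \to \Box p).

w0, w1, w5

Let φ = \Box (r \to \Box p). Evaluate φ at each world:
  w0 (successors {w1}): φ is true.
  w1 (successors {w0}): φ is true.
  w2 (successors {w4}): φ is false.
  w3 (successors {w4}): φ is false.
  w4 (successors {w2, w3, w4}): φ is false.
  w5 (successors ∅): φ is true.
For instance, at w3:
  At w3: \Box (r \to \Box p) requires r \to \Box p at every successor {w4}.
    r \to \Box p fails at w4, so \Box (r \to \Box p) is false at w3.
      At w4: r is true, \Box p is false, so r \to \Box p is false.
Satisfying worlds: {w0, w1, w5}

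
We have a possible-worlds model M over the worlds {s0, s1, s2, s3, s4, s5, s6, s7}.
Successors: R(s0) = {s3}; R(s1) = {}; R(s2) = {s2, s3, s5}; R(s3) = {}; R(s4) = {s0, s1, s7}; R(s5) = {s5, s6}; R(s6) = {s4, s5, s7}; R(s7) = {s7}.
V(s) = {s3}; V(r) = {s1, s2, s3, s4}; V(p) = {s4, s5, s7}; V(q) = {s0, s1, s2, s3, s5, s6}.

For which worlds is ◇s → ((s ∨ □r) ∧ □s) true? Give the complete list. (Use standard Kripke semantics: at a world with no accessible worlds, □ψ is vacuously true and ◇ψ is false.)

s0, s1, s3, s4, s5, s6, s7

Let φ = ◇s → ((s ∨ □r) ∧ □s). Evaluate φ at each world:
  s0 (successors {s3}): φ is true.
  s1 (successors ∅): φ is true.
  s2 (successors {s2, s3, s5}): φ is false.
  s3 (successors ∅): φ is true.
  s4 (successors {s0, s1, s7}): φ is true.
  s5 (successors {s5, s6}): φ is true.
  s6 (successors {s4, s5, s7}): φ is true.
  s7 (successors {s7}): φ is true.
For instance, at s2:
  At s2: ◇s is true, (s ∨ □r) ∧ □s is false, so ◇s → ((s ∨ □r) ∧ □s) is false.
    At s2: ◇s requires s at some successor in {s2, s3, s5}.
      s holds at s3, so ◇s is true at s2.
    At s2: s ∨ □r is false, □s is false, so (s ∨ □r) ∧ □s is false.
      At s2: s is false, □r is false, so s ∨ □r is false.
      At s2: □s requires s at every successor {s2, s3, s5}.
        s fails at s2, so □s is false at s2.
Satisfying worlds: {s0, s1, s3, s4, s5, s6, s7}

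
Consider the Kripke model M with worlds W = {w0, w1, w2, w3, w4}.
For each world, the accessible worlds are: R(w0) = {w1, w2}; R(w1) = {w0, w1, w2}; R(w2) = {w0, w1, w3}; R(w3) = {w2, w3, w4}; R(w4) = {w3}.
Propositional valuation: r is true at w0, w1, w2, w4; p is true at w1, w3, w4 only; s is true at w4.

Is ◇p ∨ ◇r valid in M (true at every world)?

Yes

Let φ = ◇p ∨ ◇r. Evaluate φ at each world:
  w0 (successors {w1, w2}): φ is true.
  w1 (successors {w0, w1, w2}): φ is true.
  w2 (successors {w0, w1, w3}): φ is true.
  w3 (successors {w2, w3, w4}): φ is true.
  w4 (successors {w3}): φ is true.
For instance, at w1:
  At w1: ◇p is true, ◇r is true, so ◇p ∨ ◇r is true.
    At w1: ◇p requires p at some successor in {w0, w1, w2}.
      p holds at w1, so ◇p is true at w1.
    At w1: ◇r requires r at some successor in {w0, w1, w2}.
      r holds at w0, so ◇r is true at w1.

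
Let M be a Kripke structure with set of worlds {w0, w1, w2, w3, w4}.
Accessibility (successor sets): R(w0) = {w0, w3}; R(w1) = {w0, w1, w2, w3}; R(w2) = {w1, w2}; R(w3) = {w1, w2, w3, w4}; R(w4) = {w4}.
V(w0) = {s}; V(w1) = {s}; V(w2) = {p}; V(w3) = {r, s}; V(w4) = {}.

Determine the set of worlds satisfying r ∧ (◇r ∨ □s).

Let φ = r ∧ (◇r ∨ □s). Evaluate φ at each world:
  w0 (successors {w0, w3}): φ is false.
  w1 (successors {w0, w1, w2, w3}): φ is false.
  w2 (successors {w1, w2}): φ is false.
  w3 (successors {w1, w2, w3, w4}): φ is true.
  w4 (successors {w4}): φ is false.
For instance, at w4:
  At w4: r is false, ◇r ∨ □s is false, so r ∧ (◇r ∨ □s) is false.
    At w4: ◇r is false, □s is false, so ◇r ∨ □s is false.
      At w4: ◇r requires r at some successor in {w4}.
        At w4: r is false.
      So ◇r is false at w4.
      At w4: □s requires s at every successor {w4}.
        s fails at w4, so □s is false at w4.
Satisfying worlds: {w3}

w3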